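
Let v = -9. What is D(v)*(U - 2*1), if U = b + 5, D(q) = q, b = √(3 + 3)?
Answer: -27 - 9*√6 ≈ -49.045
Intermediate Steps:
b = √6 ≈ 2.4495
U = 5 + √6 (U = √6 + 5 = 5 + √6 ≈ 7.4495)
D(v)*(U - 2*1) = -9*((5 + √6) - 2*1) = -9*((5 + √6) - 2) = -9*(3 + √6) = -27 - 9*√6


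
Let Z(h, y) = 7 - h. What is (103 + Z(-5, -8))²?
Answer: 13225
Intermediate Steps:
(103 + Z(-5, -8))² = (103 + (7 - 1*(-5)))² = (103 + (7 + 5))² = (103 + 12)² = 115² = 13225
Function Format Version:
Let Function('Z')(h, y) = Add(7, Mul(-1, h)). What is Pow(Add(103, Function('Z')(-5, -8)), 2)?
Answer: 13225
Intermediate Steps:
Pow(Add(103, Function('Z')(-5, -8)), 2) = Pow(Add(103, Add(7, Mul(-1, -5))), 2) = Pow(Add(103, Add(7, 5)), 2) = Pow(Add(103, 12), 2) = Pow(115, 2) = 13225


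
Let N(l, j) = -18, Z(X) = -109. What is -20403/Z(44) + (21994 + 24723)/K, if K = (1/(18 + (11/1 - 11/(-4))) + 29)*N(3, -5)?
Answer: 707362067/7233894 ≈ 97.784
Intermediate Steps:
K = -66366/127 (K = (1/(18 + (11/1 - 11/(-4))) + 29)*(-18) = (1/(18 + (11*1 - 11*(-¼))) + 29)*(-18) = (1/(18 + (11 + 11/4)) + 29)*(-18) = (1/(18 + 55/4) + 29)*(-18) = (1/(127/4) + 29)*(-18) = (4/127 + 29)*(-18) = (3687/127)*(-18) = -66366/127 ≈ -522.57)
-20403/Z(44) + (21994 + 24723)/K = -20403/(-109) + (21994 + 24723)/(-66366/127) = -20403*(-1/109) + 46717*(-127/66366) = 20403/109 - 5933059/66366 = 707362067/7233894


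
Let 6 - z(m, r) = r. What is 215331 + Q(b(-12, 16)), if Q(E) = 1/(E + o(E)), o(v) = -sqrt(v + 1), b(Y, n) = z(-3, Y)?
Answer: 65675973/305 + sqrt(19)/305 ≈ 2.1533e+5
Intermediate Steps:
z(m, r) = 6 - r
b(Y, n) = 6 - Y
o(v) = -sqrt(1 + v)
Q(E) = 1/(E - sqrt(1 + E))
215331 + Q(b(-12, 16)) = 215331 + 1/((6 - 1*(-12)) - sqrt(1 + (6 - 1*(-12)))) = 215331 + 1/((6 + 12) - sqrt(1 + (6 + 12))) = 215331 + 1/(18 - sqrt(1 + 18)) = 215331 + 1/(18 - sqrt(19))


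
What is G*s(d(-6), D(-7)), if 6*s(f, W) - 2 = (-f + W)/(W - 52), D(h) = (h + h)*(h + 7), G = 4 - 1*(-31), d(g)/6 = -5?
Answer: 1295/156 ≈ 8.3013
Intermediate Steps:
d(g) = -30 (d(g) = 6*(-5) = -30)
G = 35 (G = 4 + 31 = 35)
D(h) = 2*h*(7 + h) (D(h) = (2*h)*(7 + h) = 2*h*(7 + h))
s(f, W) = ⅓ + (W - f)/(6*(-52 + W)) (s(f, W) = ⅓ + ((-f + W)/(W - 52))/6 = ⅓ + ((W - f)/(-52 + W))/6 = ⅓ + (W - f)/(6*(-52 + W)))
G*s(d(-6), D(-7)) = 35*((-104 - 1*(-30) + 3*(2*(-7)*(7 - 7)))/(6*(-52 + 2*(-7)*(7 - 7)))) = 35*((-104 + 30 + 3*(2*(-7)*0))/(6*(-52 + 2*(-7)*0))) = 35*((-104 + 30 + 3*0)/(6*(-52 + 0))) = 35*((⅙)*(-104 + 30 + 0)/(-52)) = 35*((⅙)*(-1/52)*(-74)) = 35*(37/156) = 1295/156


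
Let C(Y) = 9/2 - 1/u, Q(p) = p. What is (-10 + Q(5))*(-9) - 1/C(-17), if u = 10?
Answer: 985/22 ≈ 44.773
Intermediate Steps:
C(Y) = 22/5 (C(Y) = 9/2 - 1/10 = 9*(½) - 1*⅒ = 9/2 - ⅒ = 22/5)
(-10 + Q(5))*(-9) - 1/C(-17) = (-10 + 5)*(-9) - 1/22/5 = -5*(-9) - 1*5/22 = 45 - 5/22 = 985/22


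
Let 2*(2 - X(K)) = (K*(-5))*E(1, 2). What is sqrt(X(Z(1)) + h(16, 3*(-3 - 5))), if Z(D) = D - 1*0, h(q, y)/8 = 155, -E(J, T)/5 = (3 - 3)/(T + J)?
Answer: 3*sqrt(138) ≈ 35.242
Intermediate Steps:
E(J, T) = 0 (E(J, T) = -5*(3 - 3)/(T + J) = -0/(J + T) = -5*0 = 0)
h(q, y) = 1240 (h(q, y) = 8*155 = 1240)
Z(D) = D (Z(D) = D + 0 = D)
X(K) = 2 (X(K) = 2 - K*(-5)*0/2 = 2 - (-5*K)*0/2 = 2 - 1/2*0 = 2 + 0 = 2)
sqrt(X(Z(1)) + h(16, 3*(-3 - 5))) = sqrt(2 + 1240) = sqrt(1242) = 3*sqrt(138)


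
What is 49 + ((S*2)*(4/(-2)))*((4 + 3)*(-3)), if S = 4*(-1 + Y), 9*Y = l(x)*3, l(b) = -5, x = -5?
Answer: -847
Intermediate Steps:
Y = -5/3 (Y = (-5*3)/9 = (⅑)*(-15) = -5/3 ≈ -1.6667)
S = -32/3 (S = 4*(-1 - 5/3) = 4*(-8/3) = -32/3 ≈ -10.667)
49 + ((S*2)*(4/(-2)))*((4 + 3)*(-3)) = 49 + ((-32/3*2)*(4/(-2)))*((4 + 3)*(-3)) = 49 + (-256*(-1)/(3*2))*(7*(-3)) = 49 - 64/3*(-2)*(-21) = 49 + (128/3)*(-21) = 49 - 896 = -847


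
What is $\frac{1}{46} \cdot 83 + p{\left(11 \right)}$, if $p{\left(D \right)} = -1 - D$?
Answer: $- \frac{469}{46} \approx -10.196$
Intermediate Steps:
$\frac{1}{46} \cdot 83 + p{\left(11 \right)} = \frac{1}{46} \cdot 83 - 12 = \frac{83}{46} - 12 = - \frac{469}{46}$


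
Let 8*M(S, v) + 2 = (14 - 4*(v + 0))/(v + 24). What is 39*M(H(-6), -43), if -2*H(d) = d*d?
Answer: -1092/19 ≈ -57.474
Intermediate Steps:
H(d) = -d²/2 (H(d) = -d*d/2 = -d²/2)
M(S, v) = -¼ + (14 - 4*v)/(8*(24 + v)) (M(S, v) = -¼ + ((14 - 4*(v + 0))/(v + 24))/8 = -¼ + ((14 - 4*v)/(24 + v))/8 = -¼ + (14 - 4*v)/(8*(24 + v)))
39*M(H(-6), -43) = 39*((-17 - 3*(-43))/(4*(24 - 43))) = 39*((¼)*(-17 + 129)/(-19)) = 39*((¼)*(-1/19)*112) = 39*(-28/19) = -1092/19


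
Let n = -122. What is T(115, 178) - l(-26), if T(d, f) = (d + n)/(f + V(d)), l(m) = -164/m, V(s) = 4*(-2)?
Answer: -14031/2210 ≈ -6.3489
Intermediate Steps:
V(s) = -8
T(d, f) = (-122 + d)/(-8 + f) (T(d, f) = (d - 122)/(f - 8) = (-122 + d)/(-8 + f))
T(115, 178) - l(-26) = (-122 + 115)/(-8 + 178) - (-164)/(-26) = -7/170 - (-164)*(-1)/26 = (1/170)*(-7) - 1*82/13 = -7/170 - 82/13 = -14031/2210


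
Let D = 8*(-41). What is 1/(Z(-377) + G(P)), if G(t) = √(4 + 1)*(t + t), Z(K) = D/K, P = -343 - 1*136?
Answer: -30914/163051072549 - 68079791*√5/326102145098 ≈ -0.00046701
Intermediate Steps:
P = -479 (P = -343 - 136 = -479)
D = -328
Z(K) = -328/K
G(t) = 2*t*√5 (G(t) = √5*(2*t) = 2*t*√5)
1/(Z(-377) + G(P)) = 1/(-328/(-377) + 2*(-479)*√5) = 1/(-328*(-1/377) - 958*√5) = 1/(328/377 - 958*√5)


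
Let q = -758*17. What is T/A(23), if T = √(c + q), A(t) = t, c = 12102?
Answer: 28*I/23 ≈ 1.2174*I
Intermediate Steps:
q = -12886
T = 28*I (T = √(12102 - 12886) = √(-784) = 28*I ≈ 28.0*I)
T/A(23) = (28*I)/23 = (28*I)*(1/23) = 28*I/23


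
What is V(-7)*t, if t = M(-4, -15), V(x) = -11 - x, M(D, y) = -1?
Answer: 4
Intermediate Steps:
t = -1
V(-7)*t = (-11 - 1*(-7))*(-1) = (-11 + 7)*(-1) = -4*(-1) = 4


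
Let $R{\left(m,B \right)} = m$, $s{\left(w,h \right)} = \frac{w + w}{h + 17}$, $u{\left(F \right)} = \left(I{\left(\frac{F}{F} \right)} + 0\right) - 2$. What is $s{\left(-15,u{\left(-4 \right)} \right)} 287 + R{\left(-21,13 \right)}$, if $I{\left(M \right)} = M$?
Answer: $- \frac{4473}{8} \approx -559.13$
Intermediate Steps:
$u{\left(F \right)} = -1$ ($u{\left(F \right)} = \left(\frac{F}{F} + 0\right) - 2 = \left(1 + 0\right) - 2 = 1 - 2 = -1$)
$s{\left(w,h \right)} = \frac{2 w}{17 + h}$
$s{\left(-15,u{\left(-4 \right)} \right)} 287 + R{\left(-21,13 \right)} = 2 \left(-15\right) \frac{1}{17 - 1} \cdot 287 - 21 = 2 \left(-15\right) \frac{1}{16} \cdot 287 - 21 = \left(- \frac{15}{8}\right) 287 - 21 = - \frac{4305}{8} - 21 = - \frac{4473}{8}$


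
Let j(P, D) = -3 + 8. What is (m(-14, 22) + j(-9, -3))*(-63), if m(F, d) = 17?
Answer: -1386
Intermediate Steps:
j(P, D) = 5
(m(-14, 22) + j(-9, -3))*(-63) = (17 + 5)*(-63) = 22*(-63) = -1386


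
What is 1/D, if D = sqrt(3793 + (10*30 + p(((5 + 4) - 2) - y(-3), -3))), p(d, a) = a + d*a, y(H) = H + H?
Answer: sqrt(4051)/4051 ≈ 0.015712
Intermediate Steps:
y(H) = 2*H
p(d, a) = a + a*d
D = sqrt(4051) (D = sqrt(3793 + (10*30 - 3*(1 + (((5 + 4) - 2) - 2*(-3))))) = sqrt(3793 + (300 - 3*(1 + ((9 - 2) - 1*(-6))))) = sqrt(3793 + (300 - 3*(1 + (7 + 6)))) = sqrt(3793 + (300 - 3*(1 + 13))) = sqrt(3793 + (300 - 3*14)) = sqrt(3793 + (300 - 42)) = sqrt(3793 + 258) = sqrt(4051) ≈ 63.647)
1/D = 1/(sqrt(4051)) = sqrt(4051)/4051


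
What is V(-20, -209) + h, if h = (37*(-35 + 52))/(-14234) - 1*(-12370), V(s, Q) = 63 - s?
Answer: 177255373/14234 ≈ 12453.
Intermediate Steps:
h = 176073951/14234 (h = (37*17)*(-1/14234) + 12370 = 629*(-1/14234) + 12370 = -629/14234 + 12370 = 176073951/14234 ≈ 12370.)
V(-20, -209) + h = (63 - 1*(-20)) + 176073951/14234 = (63 + 20) + 176073951/14234 = 83 + 176073951/14234 = 177255373/14234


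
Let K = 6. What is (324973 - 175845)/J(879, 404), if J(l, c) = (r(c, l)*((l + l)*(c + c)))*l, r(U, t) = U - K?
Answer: 18641/62117245836 ≈ 3.0009e-7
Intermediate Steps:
r(U, t) = -6 + U (r(U, t) = U - 1*6 = U - 6 = -6 + U)
J(l, c) = 4*c*l²*(-6 + c) (J(l, c) = ((-6 + c)*((l + l)*(c + c)))*l = ((-6 + c)*((2*l)*(2*c)))*l = ((-6 + c)*(4*c*l))*l = (4*c*l*(-6 + c))*l = 4*c*l²*(-6 + c))
(324973 - 175845)/J(879, 404) = (324973 - 175845)/((4*404*879²*(-6 + 404))) = 149128/((4*404*772641*398)) = 149128/496937966688 = 149128*(1/496937966688) = 18641/62117245836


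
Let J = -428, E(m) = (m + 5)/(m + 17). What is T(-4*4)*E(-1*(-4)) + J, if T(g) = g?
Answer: -3044/7 ≈ -434.86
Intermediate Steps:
E(m) = (5 + m)/(17 + m)
T(-4*4)*E(-1*(-4)) + J = (-4*4)*((5 - 1*(-4))/(17 - 1*(-4))) - 428 = -16*(5 + 4)/(17 + 4) - 428 = -16*9/21 - 428 = -16*3/7 - 428 = -48/7 - 428 = -3044/7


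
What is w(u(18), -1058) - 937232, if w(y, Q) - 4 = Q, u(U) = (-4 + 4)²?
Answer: -938286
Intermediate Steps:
u(U) = 0 (u(U) = 0² = 0)
w(y, Q) = 4 + Q
w(u(18), -1058) - 937232 = (4 - 1058) - 937232 = -1054 - 937232 = -938286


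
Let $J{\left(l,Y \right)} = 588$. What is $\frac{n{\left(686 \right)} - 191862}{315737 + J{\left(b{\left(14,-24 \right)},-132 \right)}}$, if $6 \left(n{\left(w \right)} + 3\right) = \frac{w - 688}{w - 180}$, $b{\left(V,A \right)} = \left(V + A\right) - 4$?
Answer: $- \frac{291251071}{480181350} \approx -0.60654$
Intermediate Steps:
$b{\left(V,A \right)} = -4 + A + V$ ($b{\left(V,A \right)} = \left(A + V\right) - 4 = -4 + A + V$)
$n{\left(w \right)} = -3 + \frac{-688 + w}{6 \left(-180 + w\right)}$ ($n{\left(w \right)} = -3 + \frac{\left(w - 688\right) \frac{1}{w - 180}}{6} = -3 + \frac{\left(-688 + w\right) \frac{1}{-180 + w}}{6} = -3 + \frac{\frac{1}{-180 + w} \left(-688 + w\right)}{6} = -3 + \frac{-688 + w}{6 \left(-180 + w\right)}$)
$\frac{n{\left(686 \right)} - 191862}{315737 + J{\left(b{\left(14,-24 \right)},-132 \right)}} = \frac{\frac{2552 - 11662}{6 \left(-180 + 686\right)} - 191862}{315737 + 588} = \frac{\frac{2552 - 11662}{6 \cdot 506} - 191862}{316325} = \left(\frac{1}{6} \cdot \frac{1}{506} \left(-9110\right) - 191862\right) \frac{1}{316325} = \left(- \frac{4555}{1518} - 191862\right) \frac{1}{316325} = \left(- \frac{291251071}{1518}\right) \frac{1}{316325} = - \frac{291251071}{480181350}$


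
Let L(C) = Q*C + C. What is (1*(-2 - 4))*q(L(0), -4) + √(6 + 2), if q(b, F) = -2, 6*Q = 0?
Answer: 12 + 2*√2 ≈ 14.828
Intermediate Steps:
Q = 0 (Q = (⅙)*0 = 0)
L(C) = C (L(C) = 0*C + C = 0 + C = C)
(1*(-2 - 4))*q(L(0), -4) + √(6 + 2) = (1*(-2 - 4))*(-2) + √(6 + 2) = (1*(-6))*(-2) + √8 = -6*(-2) + 2*√2 = 12 + 2*√2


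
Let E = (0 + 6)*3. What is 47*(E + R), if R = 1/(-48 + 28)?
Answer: 16873/20 ≈ 843.65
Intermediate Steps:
R = -1/20 (R = 1/(-20) = -1/20 ≈ -0.050000)
E = 18 (E = 6*3 = 18)
47*(E + R) = 47*(18 - 1/20) = 47*(359/20) = 16873/20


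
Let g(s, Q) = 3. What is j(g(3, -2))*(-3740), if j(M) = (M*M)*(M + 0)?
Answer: -100980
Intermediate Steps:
j(M) = M**3 (j(M) = M**2*M = M**3)
j(g(3, -2))*(-3740) = 3**3*(-3740) = 27*(-3740) = -100980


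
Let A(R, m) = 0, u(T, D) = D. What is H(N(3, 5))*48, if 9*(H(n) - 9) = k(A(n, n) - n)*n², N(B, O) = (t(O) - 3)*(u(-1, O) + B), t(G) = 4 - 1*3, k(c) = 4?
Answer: 17680/3 ≈ 5893.3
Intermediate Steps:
t(G) = 1 (t(G) = 4 - 3 = 1)
N(B, O) = -2*B - 2*O (N(B, O) = (1 - 3)*(O + B) = -2*(B + O) = -2*B - 2*O)
H(n) = 9 + 4*n²/9 (H(n) = 9 + (4*n²)/9 = 9 + 4*n²/9)
H(N(3, 5))*48 = (9 + 4*(-2*3 - 2*5)²/9)*48 = (9 + 4*(-6 - 10)²/9)*48 = (9 + (4/9)*(-16)²)*48 = (9 + (4/9)*256)*48 = (9 + 1024/9)*48 = (1105/9)*48 = 17680/3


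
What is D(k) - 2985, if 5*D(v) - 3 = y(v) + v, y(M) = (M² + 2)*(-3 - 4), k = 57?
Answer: -37622/5 ≈ -7524.4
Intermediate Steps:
y(M) = -14 - 7*M² (y(M) = (2 + M²)*(-7) = -14 - 7*M²)
D(v) = -11/5 - 7*v²/5 + v/5 (D(v) = ⅗ + ((-14 - 7*v²) + v)/5 = ⅗ + (-14 + v - 7*v²)/5 = ⅗ + (-14/5 - 7*v²/5 + v/5) = -11/5 - 7*v²/5 + v/5)
D(k) - 2985 = (-11/5 - 7/5*57² + (⅕)*57) - 2985 = (-11/5 - 7/5*3249 + 57/5) - 2985 = (-11/5 - 22743/5 + 57/5) - 2985 = -22697/5 - 2985 = -37622/5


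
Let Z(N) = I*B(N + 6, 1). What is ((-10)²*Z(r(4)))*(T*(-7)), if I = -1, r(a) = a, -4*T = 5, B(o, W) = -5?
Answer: 4375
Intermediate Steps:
T = -5/4 (T = -¼*5 = -5/4 ≈ -1.2500)
Z(N) = 5 (Z(N) = -1*(-5) = 5)
((-10)²*Z(r(4)))*(T*(-7)) = ((-10)²*5)*(-5/4*(-7)) = (100*5)*(35/4) = 500*(35/4) = 4375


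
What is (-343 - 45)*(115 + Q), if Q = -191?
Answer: 29488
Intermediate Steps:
(-343 - 45)*(115 + Q) = (-343 - 45)*(115 - 191) = -388*(-76) = 29488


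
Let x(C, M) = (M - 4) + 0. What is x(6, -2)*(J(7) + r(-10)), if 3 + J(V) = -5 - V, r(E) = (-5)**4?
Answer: -3660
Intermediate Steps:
x(C, M) = -4 + M (x(C, M) = (-4 + M) + 0 = -4 + M)
r(E) = 625
J(V) = -8 - V (J(V) = -3 + (-5 - V) = -8 - V)
x(6, -2)*(J(7) + r(-10)) = (-4 - 2)*((-8 - 1*7) + 625) = -6*((-8 - 7) + 625) = -6*(-15 + 625) = -6*610 = -3660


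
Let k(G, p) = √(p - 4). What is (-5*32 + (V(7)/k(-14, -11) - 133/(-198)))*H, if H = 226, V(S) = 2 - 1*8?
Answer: -3564811/99 + 452*I*√15/5 ≈ -36008.0 + 350.12*I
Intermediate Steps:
V(S) = -6 (V(S) = 2 - 8 = -6)
k(G, p) = √(-4 + p)
(-5*32 + (V(7)/k(-14, -11) - 133/(-198)))*H = (-5*32 + (-6/√(-4 - 11) - 133/(-198)))*226 = (-160 + (-6*(-I*√15/15) - 133*(-1/198)))*226 = (-160 + (-6*(-I*√15/15) + 133/198))*226 = (-160 + (-(-2)*I*√15/5 + 133/198))*226 = (-160 + (2*I*√15/5 + 133/198))*226 = (-160 + (133/198 + 2*I*√15/5))*226 = (-31547/198 + 2*I*√15/5)*226 = -3564811/99 + 452*I*√15/5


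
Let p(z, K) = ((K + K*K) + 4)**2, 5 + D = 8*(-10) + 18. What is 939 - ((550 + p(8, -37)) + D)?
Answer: -1784440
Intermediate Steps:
D = -67 (D = -5 + (8*(-10) + 18) = -5 + (-80 + 18) = -5 - 62 = -67)
p(z, K) = (4 + K + K**2)**2 (p(z, K) = ((K + K**2) + 4)**2 = (4 + K + K**2)**2)
939 - ((550 + p(8, -37)) + D) = 939 - ((550 + (4 - 37 + (-37)**2)**2) - 67) = 939 - ((550 + (4 - 37 + 1369)**2) - 67) = 939 - ((550 + 1336**2) - 67) = 939 - ((550 + 1784896) - 67) = 939 - (1785446 - 67) = 939 - 1*1785379 = 939 - 1785379 = -1784440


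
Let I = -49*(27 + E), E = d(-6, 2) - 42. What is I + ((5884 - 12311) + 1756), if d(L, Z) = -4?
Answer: -3740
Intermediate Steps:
E = -46 (E = -4 - 42 = -46)
I = 931 (I = -49*(27 - 46) = -49*(-19) = 931)
I + ((5884 - 12311) + 1756) = 931 + ((5884 - 12311) + 1756) = 931 + (-6427 + 1756) = 931 - 4671 = -3740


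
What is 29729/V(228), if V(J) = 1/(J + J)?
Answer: 13556424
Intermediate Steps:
V(J) = 1/(2*J)
29729/V(228) = 29729/(((½)/228)) = 29729/(((½)*(1/228))) = 29729/(1/456) = 29729*456 = 13556424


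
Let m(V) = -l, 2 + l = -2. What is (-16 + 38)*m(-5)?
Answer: 88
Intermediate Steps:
l = -4 (l = -2 - 2 = -4)
m(V) = 4 (m(V) = -1*(-4) = 4)
(-16 + 38)*m(-5) = (-16 + 38)*4 = 22*4 = 88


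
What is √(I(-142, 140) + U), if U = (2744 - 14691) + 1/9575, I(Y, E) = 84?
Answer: 32*I*√42484658/1915 ≈ 108.92*I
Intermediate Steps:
U = -114392524/9575 (U = -11947 + 1/9575 = -114392524/9575 ≈ -11947.)
√(I(-142, 140) + U) = √(84 - 114392524/9575) = √(-113588224/9575) = 32*I*√42484658/1915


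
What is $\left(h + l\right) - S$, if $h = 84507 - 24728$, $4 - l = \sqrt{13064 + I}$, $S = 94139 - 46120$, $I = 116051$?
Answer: $11764 - 7 \sqrt{2635} \approx 11405.0$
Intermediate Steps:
$S = 48019$ ($S = 94139 - 46120 = 48019$)
$l = 4 - 7 \sqrt{2635}$ ($l = 4 - \sqrt{13064 + 116051} = 4 - \sqrt{129115} = 4 - 7 \sqrt{2635} \approx -355.33$)
$h = 59779$
$\left(h + l\right) - S = \left(59779 + \left(4 - 7 \sqrt{2635}\right)\right) - 48019 = \left(59783 - 7 \sqrt{2635}\right) - 48019 = 11764 - 7 \sqrt{2635}$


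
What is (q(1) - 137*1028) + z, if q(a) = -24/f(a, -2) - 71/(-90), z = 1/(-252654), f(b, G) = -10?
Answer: -266864797946/1894905 ≈ -1.4083e+5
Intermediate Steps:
z = -1/252654 ≈ -3.9580e-6
q(a) = 287/90 (q(a) = -24/(-10) - 71/(-90) = -24*(-1/10) - 71*(-1/90) = 12/5 + 71/90 = 287/90)
(q(1) - 137*1028) + z = (287/90 - 137*1028) - 1/252654 = (287/90 - 140836) - 1/252654 = -12674953/90 - 1/252654 = -266864797946/1894905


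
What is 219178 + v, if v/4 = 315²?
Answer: 616078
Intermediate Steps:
v = 396900 (v = 4*315² = 4*99225 = 396900)
219178 + v = 219178 + 396900 = 616078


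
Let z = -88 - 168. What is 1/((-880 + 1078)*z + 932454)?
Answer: 1/881766 ≈ 1.1341e-6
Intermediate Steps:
z = -256
1/((-880 + 1078)*z + 932454) = 1/((-880 + 1078)*(-256) + 932454) = 1/(198*(-256) + 932454) = 1/(-50688 + 932454) = 1/881766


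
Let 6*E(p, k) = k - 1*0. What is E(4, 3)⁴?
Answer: 1/16 ≈ 0.062500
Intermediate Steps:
E(p, k) = k/6 (E(p, k) = (k - 1*0)/6 = (k + 0)/6 = k/6)
E(4, 3)⁴ = ((⅙)*3)⁴ = (½)⁴ = 1/16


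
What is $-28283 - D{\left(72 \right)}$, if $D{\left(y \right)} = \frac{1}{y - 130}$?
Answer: $- \frac{1640413}{58} \approx -28283.0$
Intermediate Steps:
$D{\left(y \right)} = \frac{1}{-130 + y}$
$-28283 - D{\left(72 \right)} = -28283 - \frac{1}{-130 + 72} = -28283 - \frac{1}{-58} = -28283 - - \frac{1}{58} = -28283 + \frac{1}{58} = - \frac{1640413}{58}$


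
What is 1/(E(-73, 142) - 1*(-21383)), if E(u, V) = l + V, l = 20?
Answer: 1/21545 ≈ 4.6414e-5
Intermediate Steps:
E(u, V) = 20 + V
1/(E(-73, 142) - 1*(-21383)) = 1/((20 + 142) - 1*(-21383)) = 1/(162 + 21383) = 1/21545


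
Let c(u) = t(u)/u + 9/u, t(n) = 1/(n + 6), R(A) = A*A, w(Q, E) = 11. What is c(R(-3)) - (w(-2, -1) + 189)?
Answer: -26864/135 ≈ -198.99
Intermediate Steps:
R(A) = A**2
t(n) = 1/(6 + n)
c(u) = 9/u + 1/(u*(6 + u)) (c(u) = 1/((6 + u)*u) + 9/u = 1/(u*(6 + u)) + 9/u = 9/u + 1/(u*(6 + u)))
c(R(-3)) - (w(-2, -1) + 189) = (55 + 9*(-3)**2)/(((-3)**2)*(6 + (-3)**2)) - (11 + 189) = (55 + 9*9)/(9*(6 + 9)) - 1*200 = (1/9)*(55 + 81)/15 - 200 = (1/9)*(1/15)*136 - 200 = 136/135 - 200 = -26864/135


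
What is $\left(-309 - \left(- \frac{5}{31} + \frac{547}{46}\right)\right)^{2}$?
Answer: $\frac{209179084321}{2033476} \approx 1.0287 \cdot 10^{5}$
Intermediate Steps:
$\left(-309 - \left(- \frac{5}{31} + \frac{547}{46}\right)\right)^{2} = \left(-309 - \frac{16727}{1426}\right)^{2} = \left(- \frac{457361}{1426}\right)^{2} = \frac{209179084321}{2033476}$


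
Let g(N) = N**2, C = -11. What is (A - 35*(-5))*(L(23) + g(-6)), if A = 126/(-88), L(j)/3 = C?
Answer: 22911/44 ≈ 520.70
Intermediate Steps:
L(j) = -33 (L(j) = 3*(-11) = -33)
A = -63/44 (A = 126*(-1/88) = -63/44 ≈ -1.4318)
(A - 35*(-5))*(L(23) + g(-6)) = (-63/44 - 35*(-5))*(-33 + (-6)**2) = (-63/44 + 175)*(-33 + 36) = (7637/44)*3 = 22911/44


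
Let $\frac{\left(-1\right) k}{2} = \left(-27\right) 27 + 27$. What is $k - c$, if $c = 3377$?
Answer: $-1973$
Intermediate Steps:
$k = 1404$ ($k = - 2 \left(\left(-27\right) 27 + 27\right) = - 2 \left(-729 + 27\right) = \left(-2\right) \left(-702\right) = 1404$)
$k - c = 1404 - 3377 = -1973$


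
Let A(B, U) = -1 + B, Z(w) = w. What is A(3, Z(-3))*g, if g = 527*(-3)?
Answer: -3162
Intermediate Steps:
g = -1581
A(3, Z(-3))*g = (-1 + 3)*(-1581) = 2*(-1581) = -3162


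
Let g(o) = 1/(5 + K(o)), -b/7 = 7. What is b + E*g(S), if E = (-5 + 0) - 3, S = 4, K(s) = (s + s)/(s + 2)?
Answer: -955/19 ≈ -50.263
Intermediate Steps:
b = -49 (b = -7*7 = -49)
K(s) = 2*s/(2 + s) (K(s) = (2*s)/(2 + s) = 2*s/(2 + s))
E = -8 (E = -5 - 3 = -8)
g(o) = 1/(5 + 2*o/(2 + o))
b + E*g(S) = -49 - 8*(2 + 4)/(10 + 7*4) = -49 - 8*6/(10 + 28) = -49 - 8*6/38 = -49 - 4*6/19 = -49 - 8*3/19 = -49 - 24/19 = -955/19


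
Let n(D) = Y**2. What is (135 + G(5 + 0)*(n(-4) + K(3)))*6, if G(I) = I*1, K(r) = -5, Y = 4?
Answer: 1140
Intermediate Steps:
G(I) = I
n(D) = 16 (n(D) = 4**2 = 16)
(135 + G(5 + 0)*(n(-4) + K(3)))*6 = (135 + (5 + 0)*(16 - 5))*6 = (135 + 5*11)*6 = (135 + 55)*6 = 190*6 = 1140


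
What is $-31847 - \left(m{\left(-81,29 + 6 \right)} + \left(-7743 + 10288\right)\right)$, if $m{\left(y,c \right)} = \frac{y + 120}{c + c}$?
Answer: $- \frac{2407479}{70} \approx -34393.0$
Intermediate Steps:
$m{\left(y,c \right)} = \frac{120 + y}{2 c}$
$-31847 - \left(m{\left(-81,29 + 6 \right)} + \left(-7743 + 10288\right)\right) = -31847 - \left(\frac{120 - 81}{2 \left(29 + 6\right)} + \left(-7743 + 10288\right)\right) = -31847 - \left(\frac{1}{2} \cdot \frac{1}{35} \cdot 39 + 2545\right) = -31847 - \left(\frac{39}{70} + 2545\right) = -31847 - \frac{178189}{70} = - \frac{2407479}{70}$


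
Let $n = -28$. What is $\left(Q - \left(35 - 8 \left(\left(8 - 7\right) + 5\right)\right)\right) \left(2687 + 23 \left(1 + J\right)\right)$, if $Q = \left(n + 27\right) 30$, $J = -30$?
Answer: $-34340$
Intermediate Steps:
$Q = -30$ ($Q = \left(-28 + 27\right) 30 = \left(-1\right) 30 = -30$)
$\left(Q - \left(35 - 8 \left(\left(8 - 7\right) + 5\right)\right)\right) \left(2687 + 23 \left(1 + J\right)\right) = \left(-30 - \left(35 - 8 \left(\left(8 - 7\right) + 5\right)\right)\right) \left(2687 + 23 \left(1 - 30\right)\right) = \left(-30 - \left(35 - 8 \left(1 + 5\right)\right)\right) \left(2687 + 23 \left(-29\right)\right) = \left(-30 + \left(-35 + 8 \cdot 6\right)\right) \left(2687 - 667\right) = \left(-30 + \left(-35 + 48\right)\right) 2020 = \left(-30 + 13\right) 2020 = \left(-17\right) 2020 = -34340$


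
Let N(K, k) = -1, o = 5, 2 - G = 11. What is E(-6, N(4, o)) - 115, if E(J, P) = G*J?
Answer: -61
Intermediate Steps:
G = -9 (G = 2 - 1*11 = 2 - 11 = -9)
E(J, P) = -9*J
E(-6, N(4, o)) - 115 = -9*(-6) - 115 = 54 - 115 = -61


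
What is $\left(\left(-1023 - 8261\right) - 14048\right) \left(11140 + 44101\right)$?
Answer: $-1288883012$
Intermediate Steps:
$\left(\left(-1023 - 8261\right) - 14048\right) \left(11140 + 44101\right) = \left(\left(-1023 - 8261\right) - 14048\right) 55241 = \left(-9284 - 14048\right) 55241 = \left(-23332\right) 55241 = -1288883012$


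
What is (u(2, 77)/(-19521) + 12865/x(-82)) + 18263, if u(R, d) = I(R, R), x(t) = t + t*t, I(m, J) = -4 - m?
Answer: 29237086843/1600722 ≈ 18265.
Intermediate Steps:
x(t) = t + t²
u(R, d) = -4 - R
(u(2, 77)/(-19521) + 12865/x(-82)) + 18263 = ((-4 - 1*2)/(-19521) + 12865/((-82*(1 - 82)))) + 18263 = ((-4 - 2)*(-1/19521) + 12865/((-82*(-81)))) + 18263 = (-6*(-1/19521) + 12865/6642) + 18263 = (2/6507 + 12865*(1/6642)) + 18263 = (2/6507 + 12865/6642) + 18263 = 3100957/1600722 + 18263 = 29237086843/1600722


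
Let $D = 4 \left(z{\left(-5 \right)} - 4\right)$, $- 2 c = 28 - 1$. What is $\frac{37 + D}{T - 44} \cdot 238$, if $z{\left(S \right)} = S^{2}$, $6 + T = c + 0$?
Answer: $- \frac{57596}{127} \approx -453.51$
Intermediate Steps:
$c = - \frac{27}{2}$ ($c = - \frac{28 - 1}{2} = \left(- \frac{1}{2}\right) 27 = - \frac{27}{2} \approx -13.5$)
$T = - \frac{39}{2}$ ($T = -6 + \left(- \frac{27}{2} + 0\right) = -6 - \frac{27}{2} = - \frac{39}{2} \approx -19.5$)
$D = 84$ ($D = 4 \left(\left(-5\right)^{2} - 4\right) = 4 \left(25 - 4\right) = 4 \cdot 21 = 84$)
$\frac{37 + D}{T - 44} \cdot 238 = \frac{37 + 84}{- \frac{39}{2} - 44} \cdot 238 = \frac{121}{- \frac{127}{2}} \cdot 238 = 121 \left(- \frac{2}{127}\right) 238 = \left(- \frac{242}{127}\right) 238 = - \frac{57596}{127}$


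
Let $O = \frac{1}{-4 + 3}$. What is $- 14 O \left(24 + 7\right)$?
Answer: $434$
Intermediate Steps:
$O = -1$ ($O = \frac{1}{-1} = -1$)
$- 14 O \left(24 + 7\right) = \left(-14\right) \left(-1\right) \left(24 + 7\right) = 14 \cdot 31 = 434$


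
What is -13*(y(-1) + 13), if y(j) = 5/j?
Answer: -104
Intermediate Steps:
-13*(y(-1) + 13) = -13*(5/(-1) + 13) = -13*(5*(-1) + 13) = -13*(-5 + 13) = -13*8 = -104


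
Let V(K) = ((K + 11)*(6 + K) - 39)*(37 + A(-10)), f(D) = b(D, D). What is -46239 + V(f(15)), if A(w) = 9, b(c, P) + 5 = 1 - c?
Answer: -43249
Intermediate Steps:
b(c, P) = -4 - c (b(c, P) = -5 + (1 - c) = -4 - c)
f(D) = -4 - D
V(K) = -1794 + 46*(6 + K)*(11 + K) (V(K) = ((K + 11)*(6 + K) - 39)*(37 + 9) = ((11 + K)*(6 + K) - 39)*46 = ((6 + K)*(11 + K) - 39)*46 = (-39 + (6 + K)*(11 + K))*46 = -1794 + 46*(6 + K)*(11 + K))
-46239 + V(f(15)) = -46239 + (1242 + 46*(-4 - 1*15)² + 782*(-4 - 1*15)) = -46239 + (1242 + 46*(-4 - 15)² + 782*(-4 - 15)) = -46239 + (1242 + 46*(-19)² + 782*(-19)) = -46239 + (1242 + 46*361 - 14858) = -46239 + (1242 + 16606 - 14858) = -46239 + 2990 = -43249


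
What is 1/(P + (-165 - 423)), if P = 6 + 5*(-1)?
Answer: -1/587 ≈ -0.0017036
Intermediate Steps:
P = 1 (P = 6 - 5 = 1)
1/(P + (-165 - 423)) = 1/(1 + (-165 - 423)) = 1/(1 - 588) = 1/(-587) = -1/587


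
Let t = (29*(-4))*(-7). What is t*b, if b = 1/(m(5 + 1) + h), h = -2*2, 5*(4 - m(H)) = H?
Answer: -2030/3 ≈ -676.67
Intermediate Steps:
m(H) = 4 - H/5
h = -4
b = -5/6 (b = 1/((4 - (5 + 1)/5) - 4) = 1/((4 - 1/5*6) - 4) = 1/((4 - 6/5) - 4) = 1/(14/5 - 4) = 1/(-6/5) = -5/6 ≈ -0.83333)
t = 812 (t = -116*(-7) = 812)
t*b = 812*(-5/6) = -2030/3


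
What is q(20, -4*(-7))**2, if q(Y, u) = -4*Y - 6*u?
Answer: 61504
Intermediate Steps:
q(Y, u) = -6*u - 4*Y
q(20, -4*(-7))**2 = (-(-24)*(-7) - 4*20)**2 = (-6*28 - 80)**2 = (-168 - 80)**2 = (-248)**2 = 61504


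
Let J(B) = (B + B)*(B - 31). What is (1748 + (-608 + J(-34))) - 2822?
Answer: 2738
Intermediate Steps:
J(B) = 2*B*(-31 + B) (J(B) = (2*B)*(-31 + B) = 2*B*(-31 + B))
(1748 + (-608 + J(-34))) - 2822 = (1748 + (-608 + 2*(-34)*(-31 - 34))) - 2822 = (1748 + (-608 + 2*(-34)*(-65))) - 2822 = (1748 + (-608 + 4420)) - 2822 = (1748 + 3812) - 2822 = 5560 - 2822 = 2738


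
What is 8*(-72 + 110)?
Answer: 304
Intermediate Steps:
8*(-72 + 110) = 8*38 = 304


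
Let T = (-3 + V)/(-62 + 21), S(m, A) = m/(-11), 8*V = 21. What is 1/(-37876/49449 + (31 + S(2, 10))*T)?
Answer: -178411992/86366975 ≈ -2.0657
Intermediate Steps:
V = 21/8 (V = (1/8)*21 = 21/8 ≈ 2.6250)
S(m, A) = -m/11 (S(m, A) = m*(-1/11) = -m/11)
T = 3/328 (T = (-3 + 21/8)/(-62 + 21) = -3/8/(-41) = -3/8*(-1/41) = 3/328 ≈ 0.0091463)
1/(-37876/49449 + (31 + S(2, 10))*T) = 1/(-37876/49449 + (31 - 1/11*2)*(3/328)) = 1/(-37876*1/49449 + (31 - 2/11)*(3/328)) = 1/(-37876/49449 + (339/11)*(3/328)) = 1/(-37876/49449 + 1017/3608) = 1/(-86366975/178411992) = -178411992/86366975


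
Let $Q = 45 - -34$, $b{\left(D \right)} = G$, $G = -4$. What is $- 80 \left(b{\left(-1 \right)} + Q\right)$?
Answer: $-6000$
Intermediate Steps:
$b{\left(D \right)} = -4$
$Q = 79$ ($Q = 45 + 34 = 79$)
$- 80 \left(b{\left(-1 \right)} + Q\right) = - 80 \left(-4 + 79\right) = \left(-80\right) 75 = -6000$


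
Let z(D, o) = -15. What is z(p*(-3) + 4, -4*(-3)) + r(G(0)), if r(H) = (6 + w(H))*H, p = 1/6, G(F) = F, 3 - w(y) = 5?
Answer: -15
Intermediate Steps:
w(y) = -2 (w(y) = 3 - 1*5 = 3 - 5 = -2)
p = 1/6 ≈ 0.16667
r(H) = 4*H (r(H) = (6 - 2)*H = 4*H)
z(p*(-3) + 4, -4*(-3)) + r(G(0)) = -15 + 4*0 = -15 + 0 = -15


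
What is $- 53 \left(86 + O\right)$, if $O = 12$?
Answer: $-5194$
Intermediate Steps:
$- 53 \left(86 + O\right) = - 53 \left(86 + 12\right) = \left(-53\right) 98 = -5194$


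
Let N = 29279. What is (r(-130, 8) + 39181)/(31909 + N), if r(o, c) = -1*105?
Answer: 9769/15297 ≈ 0.63862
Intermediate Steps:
r(o, c) = -105
(r(-130, 8) + 39181)/(31909 + N) = (-105 + 39181)/(31909 + 29279) = 39076/61188 = 39076*(1/61188) = 9769/15297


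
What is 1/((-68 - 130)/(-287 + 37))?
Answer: 125/99 ≈ 1.2626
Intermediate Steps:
1/((-68 - 130)/(-287 + 37)) = 1/(-198/(-250)) = 1/(-198*(-1/250)) = 1/(99/125) = 125/99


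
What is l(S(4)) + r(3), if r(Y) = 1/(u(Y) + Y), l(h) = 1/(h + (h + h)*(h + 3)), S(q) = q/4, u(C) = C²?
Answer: 7/36 ≈ 0.19444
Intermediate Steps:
S(q) = q/4 (S(q) = q*(¼) = q/4)
l(h) = 1/(h + 2*h*(3 + h)) (l(h) = 1/(h + (2*h)*(3 + h)) = 1/(h + 2*h*(3 + h)))
r(Y) = 1/(Y + Y²) (r(Y) = 1/(Y² + Y) = 1/(Y + Y²))
l(S(4)) + r(3) = 1/((((¼)*4))*(7 + 2*((¼)*4))) + 1/(3*(1 + 3)) = 1/(1*(7 + 2*1)) + (⅓)/4 = 1/(7 + 2) + (⅓)*(¼) = 1/9 + 1/12 = 1*(⅑) + 1/12 = ⅑ + 1/12 = 7/36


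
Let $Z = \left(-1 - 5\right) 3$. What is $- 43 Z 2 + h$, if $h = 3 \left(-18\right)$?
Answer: $1494$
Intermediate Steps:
$Z = -18$ ($Z = \left(-6\right) 3 = -18$)
$h = -54$
$- 43 Z 2 + h = - 43 \left(\left(-18\right) 2\right) - 54 = \left(-43\right) \left(-36\right) - 54 = 1548 - 54 = 1494$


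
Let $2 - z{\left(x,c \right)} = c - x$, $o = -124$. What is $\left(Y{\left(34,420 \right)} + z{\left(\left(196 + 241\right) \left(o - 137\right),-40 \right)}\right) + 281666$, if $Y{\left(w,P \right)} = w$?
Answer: $167685$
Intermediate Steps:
$z{\left(x,c \right)} = 2 + x - c$ ($z{\left(x,c \right)} = 2 - \left(c - x\right) = 2 + x - c$)
$\left(Y{\left(34,420 \right)} + z{\left(\left(196 + 241\right) \left(o - 137\right),-40 \right)}\right) + 281666 = \left(34 + \left(2 + \left(196 + 241\right) \left(-124 - 137\right) - -40\right)\right) + 281666 = \left(34 + \left(2 + 437 \left(-261\right) + 40\right)\right) + 281666 = \left(34 + \left(2 - 114057 + 40\right)\right) + 281666 = \left(34 - 114015\right) + 281666 = -113981 + 281666 = 167685$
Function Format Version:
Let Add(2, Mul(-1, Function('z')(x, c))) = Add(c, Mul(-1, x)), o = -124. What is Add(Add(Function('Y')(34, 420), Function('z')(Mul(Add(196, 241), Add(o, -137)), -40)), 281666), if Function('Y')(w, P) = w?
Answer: 167685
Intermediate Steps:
Function('z')(x, c) = Add(2, x, Mul(-1, c)) (Function('z')(x, c) = Add(2, Mul(-1, Add(c, Mul(-1, x)))) = Add(2, Add(x, Mul(-1, c))) = Add(2, x, Mul(-1, c)))
Add(Add(Function('Y')(34, 420), Function('z')(Mul(Add(196, 241), Add(o, -137)), -40)), 281666) = Add(Add(34, Add(2, Mul(Add(196, 241), Add(-124, -137)), Mul(-1, -40))), 281666) = Add(Add(34, Add(2, Mul(437, -261), 40)), 281666) = Add(Add(34, Add(2, -114057, 40)), 281666) = Add(Add(34, -114015), 281666) = Add(-113981, 281666) = 167685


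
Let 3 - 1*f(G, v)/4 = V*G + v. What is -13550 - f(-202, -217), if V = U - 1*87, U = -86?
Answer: 125354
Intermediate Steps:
V = -173 (V = -86 - 1*87 = -86 - 87 = -173)
f(G, v) = 12 - 4*v + 692*G (f(G, v) = 12 - 4*(-173*G + v) = 12 - 4*(v - 173*G) = 12 + (-4*v + 692*G) = 12 - 4*v + 692*G)
-13550 - f(-202, -217) = -13550 - (12 - 4*(-217) + 692*(-202)) = -13550 - (12 + 868 - 139784) = -13550 - 1*(-138904) = -13550 + 138904 = 125354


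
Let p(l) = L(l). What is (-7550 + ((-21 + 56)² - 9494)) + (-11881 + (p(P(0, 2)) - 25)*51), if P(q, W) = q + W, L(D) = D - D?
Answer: -28975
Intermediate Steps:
L(D) = 0
P(q, W) = W + q
p(l) = 0
(-7550 + ((-21 + 56)² - 9494)) + (-11881 + (p(P(0, 2)) - 25)*51) = (-7550 + ((-21 + 56)² - 9494)) + (-11881 + (0 - 25)*51) = (-7550 + (35² - 9494)) + (-11881 - 25*51) = (-7550 + (1225 - 9494)) + (-11881 - 1275) = (-7550 - 8269) - 13156 = -15819 - 13156 = -28975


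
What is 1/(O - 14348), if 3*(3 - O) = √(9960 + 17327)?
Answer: -129105/1851983938 + 3*√27287/1851983938 ≈ -6.9444e-5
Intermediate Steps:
O = 3 - √27287/3 (O = 3 - √(9960 + 17327)/3 = 3 - √27287/3 ≈ -52.063)
1/(O - 14348) = 1/((3 - √27287/3) - 14348) = 1/(-14345 - √27287/3)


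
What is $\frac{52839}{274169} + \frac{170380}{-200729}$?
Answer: $- \frac{36106594589}{55033669201} \approx -0.65608$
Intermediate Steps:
$\frac{52839}{274169} + \frac{170380}{-200729} = 52839 \cdot \frac{1}{274169} + 170380 \left(- \frac{1}{200729}\right) = \frac{52839}{274169} - \frac{170380}{200729} = - \frac{36106594589}{55033669201}$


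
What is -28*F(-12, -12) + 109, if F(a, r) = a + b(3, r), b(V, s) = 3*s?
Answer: 1453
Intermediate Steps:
F(a, r) = a + 3*r
-28*F(-12, -12) + 109 = -28*(-12 + 3*(-12)) + 109 = -28*(-12 - 36) + 109 = -28*(-48) + 109 = 1344 + 109 = 1453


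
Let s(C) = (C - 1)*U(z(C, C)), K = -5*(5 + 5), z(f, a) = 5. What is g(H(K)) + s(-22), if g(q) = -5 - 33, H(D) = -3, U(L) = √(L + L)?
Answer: -38 - 23*√10 ≈ -110.73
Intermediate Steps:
U(L) = √2*√L (U(L) = √(2*L) = √2*√L)
K = -50 (K = -5*10 = -50)
g(q) = -38
s(C) = √10*(-1 + C) (s(C) = (C - 1)*(√2*√5) = (-1 + C)*√10 = √10*(-1 + C))
g(H(K)) + s(-22) = -38 + √10*(-1 - 22) = -38 + √10*(-23) = -38 - 23*√10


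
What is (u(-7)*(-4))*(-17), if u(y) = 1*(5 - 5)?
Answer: 0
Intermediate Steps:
u(y) = 0 (u(y) = 1*0 = 0)
(u(-7)*(-4))*(-17) = (0*(-4))*(-17) = 0*(-17) = 0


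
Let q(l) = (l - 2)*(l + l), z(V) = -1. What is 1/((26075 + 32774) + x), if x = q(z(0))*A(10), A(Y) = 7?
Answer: 1/58891 ≈ 1.6981e-5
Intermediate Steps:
q(l) = 2*l*(-2 + l) (q(l) = (-2 + l)*(2*l) = 2*l*(-2 + l))
x = 42 (x = (2*(-1)*(-2 - 1))*7 = (2*(-1)*(-3))*7 = 6*7 = 42)
1/((26075 + 32774) + x) = 1/((26075 + 32774) + 42) = 1/(58849 + 42) = 1/58891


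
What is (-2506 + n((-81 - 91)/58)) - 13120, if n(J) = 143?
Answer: -15483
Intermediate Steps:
(-2506 + n((-81 - 91)/58)) - 13120 = (-2506 + 143) - 13120 = -2363 - 13120 = -15483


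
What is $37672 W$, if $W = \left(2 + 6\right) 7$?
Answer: $2109632$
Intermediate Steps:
$W = 56$ ($W = 8 \cdot 7 = 56$)
$37672 W = 37672 \cdot 56 = 2109632$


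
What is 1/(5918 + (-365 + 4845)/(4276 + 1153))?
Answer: 5429/32133302 ≈ 0.00016895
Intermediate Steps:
1/(5918 + (-365 + 4845)/(4276 + 1153)) = 1/(5918 + 4480/5429) = 1/(32133302/5429) = 5429/32133302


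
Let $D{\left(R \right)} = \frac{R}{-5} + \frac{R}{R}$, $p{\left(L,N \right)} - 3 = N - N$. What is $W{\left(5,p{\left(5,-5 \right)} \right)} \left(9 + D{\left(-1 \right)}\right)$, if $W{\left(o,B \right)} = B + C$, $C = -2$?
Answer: $\frac{51}{5} \approx 10.2$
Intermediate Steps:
$p{\left(L,N \right)} = 3$ ($p{\left(L,N \right)} = 3 + \left(N - N\right) = 3 + 0 = 3$)
$W{\left(o,B \right)} = -2 + B$ ($W{\left(o,B \right)} = B - 2 = -2 + B$)
$D{\left(R \right)} = 1 - \frac{R}{5}$ ($D{\left(R \right)} = R \left(- \frac{1}{5}\right) + 1 = - \frac{R}{5} + 1 = 1 - \frac{R}{5}$)
$W{\left(5,p{\left(5,-5 \right)} \right)} \left(9 + D{\left(-1 \right)}\right) = \left(-2 + 3\right) \left(9 + \left(1 - - \frac{1}{5}\right)\right) = 1 \left(9 + \left(1 + \frac{1}{5}\right)\right) = 1 \left(9 + \frac{6}{5}\right) = 1 \cdot \frac{51}{5} = \frac{51}{5}$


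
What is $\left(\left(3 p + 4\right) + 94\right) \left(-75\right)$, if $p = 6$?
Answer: $-8700$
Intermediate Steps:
$\left(\left(3 p + 4\right) + 94\right) \left(-75\right) = \left(\left(3 \cdot 6 + 4\right) + 94\right) \left(-75\right) = \left(\left(18 + 4\right) + 94\right) \left(-75\right) = \left(22 + 94\right) \left(-75\right) = 116 \left(-75\right) = -8700$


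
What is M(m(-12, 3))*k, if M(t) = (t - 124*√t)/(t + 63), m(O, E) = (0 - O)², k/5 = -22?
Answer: 49280/69 ≈ 714.20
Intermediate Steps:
k = -110 (k = 5*(-22) = -110)
m(O, E) = O² (m(O, E) = (-O)² = O²)
M(t) = (t - 124*√t)/(63 + t)
M(m(-12, 3))*k = (((-12)² - 124*√((-12)²))/(63 + (-12)²))*(-110) = ((144 - 124*√144)/(63 + 144))*(-110) = ((144 - 124*12)/207)*(-110) = ((144 - 1488)/207)*(-110) = ((1/207)*(-1344))*(-110) = -448/69*(-110) = 49280/69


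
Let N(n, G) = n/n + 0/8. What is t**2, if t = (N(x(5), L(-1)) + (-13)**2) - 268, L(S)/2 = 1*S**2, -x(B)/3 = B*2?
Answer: 9604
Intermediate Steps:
x(B) = -6*B (x(B) = -3*B*2 = -6*B)
L(S) = 2*S**2 (L(S) = 2*(1*S**2) = 2*S**2)
N(n, G) = 1 (N(n, G) = 1 + 0*(1/8) = 1 + 0 = 1)
t = -98 (t = (1 + (-13)**2) - 268 = (1 + 169) - 268 = 170 - 268 = -98)
t**2 = (-98)**2 = 9604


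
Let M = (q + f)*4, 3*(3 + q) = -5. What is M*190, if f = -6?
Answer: -24320/3 ≈ -8106.7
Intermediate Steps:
q = -14/3 (q = -3 + (⅓)*(-5) = -3 - 5/3 = -14/3 ≈ -4.6667)
M = -128/3 (M = (-14/3 - 6)*4 = -32/3*4 = -128/3 ≈ -42.667)
M*190 = -128/3*190 = -24320/3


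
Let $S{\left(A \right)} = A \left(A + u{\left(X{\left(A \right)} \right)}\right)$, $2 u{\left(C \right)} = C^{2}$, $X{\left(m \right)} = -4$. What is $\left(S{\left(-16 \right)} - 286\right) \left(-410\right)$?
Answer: $64780$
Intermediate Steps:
$u{\left(C \right)} = \frac{C^{2}}{2}$
$S{\left(A \right)} = A \left(8 + A\right)$ ($S{\left(A \right)} = A \left(A + \frac{\left(-4\right)^{2}}{2}\right) = A \left(A + \frac{1}{2} \cdot 16\right) = A \left(A + 8\right) = A \left(8 + A\right)$)
$\left(S{\left(-16 \right)} - 286\right) \left(-410\right) = \left(- 16 \left(8 - 16\right) - 286\right) \left(-410\right) = \left(\left(-16\right) \left(-8\right) - 286\right) \left(-410\right) = \left(128 - 286\right) \left(-410\right) = \left(-158\right) \left(-410\right) = 64780$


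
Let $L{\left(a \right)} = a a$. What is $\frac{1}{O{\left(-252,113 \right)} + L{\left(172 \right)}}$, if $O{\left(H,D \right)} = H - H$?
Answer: $\frac{1}{29584} \approx 3.3802 \cdot 10^{-5}$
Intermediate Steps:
$O{\left(H,D \right)} = 0$
$L{\left(a \right)} = a^{2}$
$\frac{1}{O{\left(-252,113 \right)} + L{\left(172 \right)}} = \frac{1}{0 + 172^{2}} = \frac{1}{0 + 29584} = \frac{1}{29584}$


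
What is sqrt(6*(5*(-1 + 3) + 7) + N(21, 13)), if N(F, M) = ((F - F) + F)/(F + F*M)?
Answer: sqrt(20006)/14 ≈ 10.103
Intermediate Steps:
N(F, M) = F/(F + F*M) (N(F, M) = (0 + F)/(F + F*M) = F/(F + F*M))
sqrt(6*(5*(-1 + 3) + 7) + N(21, 13)) = sqrt(6*(5*(-1 + 3) + 7) + 1/(1 + 13)) = sqrt(6*(5*2 + 7) + 1/14) = sqrt(6*(10 + 7) + 1/14) = sqrt(6*17 + 1/14) = sqrt(102 + 1/14) = sqrt(1429/14) = sqrt(20006)/14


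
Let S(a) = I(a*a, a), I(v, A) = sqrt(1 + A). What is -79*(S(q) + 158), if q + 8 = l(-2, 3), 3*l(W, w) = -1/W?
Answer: -12482 - 79*I*sqrt(246)/6 ≈ -12482.0 - 206.51*I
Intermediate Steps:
l(W, w) = -1/(3*W) (l(W, w) = (-1/W)/3 = -1/(3*W))
q = -47/6 (q = -8 - 1/3/(-2) = -8 - 1/3*(-1/2) = -8 + 1/6 = -47/6 ≈ -7.8333)
S(a) = sqrt(1 + a)
-79*(S(q) + 158) = -79*(sqrt(1 - 47/6) + 158) = -79*(sqrt(-41/6) + 158) = -79*(I*sqrt(246)/6 + 158) = -79*(158 + I*sqrt(246)/6) = -12482 - 79*I*sqrt(246)/6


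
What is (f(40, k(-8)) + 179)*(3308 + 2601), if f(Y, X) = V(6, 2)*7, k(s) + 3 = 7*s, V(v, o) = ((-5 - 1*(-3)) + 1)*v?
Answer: 809533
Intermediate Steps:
V(v, o) = -v (V(v, o) = ((-5 + 3) + 1)*v = (-2 + 1)*v = -v)
k(s) = -3 + 7*s
f(Y, X) = -42 (f(Y, X) = -1*6*7 = -6*7 = -42)
(f(40, k(-8)) + 179)*(3308 + 2601) = (-42 + 179)*(3308 + 2601) = 137*5909 = 809533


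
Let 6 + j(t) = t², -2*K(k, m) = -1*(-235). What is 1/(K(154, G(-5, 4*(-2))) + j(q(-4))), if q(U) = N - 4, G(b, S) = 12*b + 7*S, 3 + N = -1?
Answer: -2/119 ≈ -0.016807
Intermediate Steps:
N = -4 (N = -3 - 1 = -4)
G(b, S) = 7*S + 12*b
K(k, m) = -235/2 (K(k, m) = -(-1)*(-235)/2 = -½*235 = -235/2)
q(U) = -8 (q(U) = -4 - 4 = -8)
j(t) = -6 + t²
1/(K(154, G(-5, 4*(-2))) + j(q(-4))) = 1/(-235/2 + (-6 + (-8)²)) = 1/(-235/2 + (-6 + 64)) = 1/(-235/2 + 58) = 1/(-119/2) = -2/119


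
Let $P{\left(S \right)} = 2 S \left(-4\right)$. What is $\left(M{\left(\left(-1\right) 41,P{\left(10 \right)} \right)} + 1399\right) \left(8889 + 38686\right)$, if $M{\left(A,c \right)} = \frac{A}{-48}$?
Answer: $\frac{3196706975}{48} \approx 6.6598 \cdot 10^{7}$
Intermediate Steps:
$P{\left(S \right)} = - 8 S$
$M{\left(A,c \right)} = - \frac{A}{48}$ ($M{\left(A,c \right)} = A \left(- \frac{1}{48}\right) = - \frac{A}{48}$)
$\left(M{\left(\left(-1\right) 41,P{\left(10 \right)} \right)} + 1399\right) \left(8889 + 38686\right) = \left(- \frac{\left(-1\right) 41}{48} + 1399\right) \left(8889 + 38686\right) = \left(\left(- \frac{1}{48}\right) \left(-41\right) + 1399\right) 47575 = \left(\frac{41}{48} + 1399\right) 47575 = \frac{67193}{48} \cdot 47575 = \frac{3196706975}{48}$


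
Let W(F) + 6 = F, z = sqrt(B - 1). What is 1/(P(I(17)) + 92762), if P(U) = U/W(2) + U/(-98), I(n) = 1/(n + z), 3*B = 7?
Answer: 3075338818300/285274532173455851 - 19992*sqrt(3)/285274532173455851 ≈ 1.0780e-5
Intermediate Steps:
B = 7/3 (B = (1/3)*7 = 7/3 ≈ 2.3333)
z = 2*sqrt(3)/3 (z = sqrt(7/3 - 1) = sqrt(4/3) = 2*sqrt(3)/3 ≈ 1.1547)
W(F) = -6 + F
I(n) = 1/(n + 2*sqrt(3)/3)
P(U) = -51*U/196 (P(U) = U/(-6 + 2) + U/(-98) = U/(-4) + U*(-1/98) = U*(-1/4) - U/98 = -U/4 - U/98 = -51*U/196)
1/(P(I(17)) + 92762) = 1/(-153/(196*(2*sqrt(3) + 3*17)) + 92762) = 1/(-153/(196*(2*sqrt(3) + 51)) + 92762) = 1/(-153/(196*(51 + 2*sqrt(3))) + 92762) = 1/(92762 - 153/(196*(51 + 2*sqrt(3))))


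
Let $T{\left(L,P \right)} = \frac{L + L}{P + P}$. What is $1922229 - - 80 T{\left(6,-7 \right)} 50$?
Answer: $\frac{13431603}{7} \approx 1.9188 \cdot 10^{6}$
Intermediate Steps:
$T{\left(L,P \right)} = \frac{L}{P}$ ($T{\left(L,P \right)} = \frac{2 L}{2 P} = 2 L \frac{1}{2 P} = \frac{L}{P}$)
$1922229 - - 80 T{\left(6,-7 \right)} 50 = 1922229 - - 80 \frac{6}{-7} \cdot 50 = 1922229 - - 80 \cdot 6 \left(- \frac{1}{7}\right) 50 = 1922229 - \left(-80\right) \left(- \frac{6}{7}\right) 50 = 1922229 - \frac{480}{7} \cdot 50 = 1922229 - \frac{24000}{7} = \frac{13431603}{7}$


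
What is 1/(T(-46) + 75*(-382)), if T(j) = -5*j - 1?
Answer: -1/28421 ≈ -3.5185e-5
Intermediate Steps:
T(j) = -1 - 5*j
1/(T(-46) + 75*(-382)) = 1/((-1 - 5*(-46)) + 75*(-382)) = 1/((-1 + 230) - 28650) = 1/(229 - 28650) = 1/(-28421) = -1/28421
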